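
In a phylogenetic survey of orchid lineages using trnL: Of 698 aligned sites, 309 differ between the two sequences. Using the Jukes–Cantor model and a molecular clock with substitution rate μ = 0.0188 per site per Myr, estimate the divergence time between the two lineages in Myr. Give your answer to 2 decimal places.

17.80

p = 309/698 ≈ 0.442693.
d = −(3/4) ln(1 − 4p/3) = −0.75 ln(1 − 0.590257) = −0.75 ln(0.409743)
  = −0.75 × (-0.892225) = 0.669169 substitutions/site.
Under a molecular clock d = 2μt, so t = d/(2μ) = 0.669169 / (2 × 0.0188) = 17.80 Myr.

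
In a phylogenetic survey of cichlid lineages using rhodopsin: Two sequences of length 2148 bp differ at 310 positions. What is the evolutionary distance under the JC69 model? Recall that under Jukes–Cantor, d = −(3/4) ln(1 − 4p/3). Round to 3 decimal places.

p = 310/2148 ≈ 0.14432.
d = −(3/4) ln(1 − 4p/3) = −0.75 ln(1 − 0.192427) = −0.75 ln(0.807573)
  = −0.75 × (-0.213722) = 0.160292 substitutions/site.

0.160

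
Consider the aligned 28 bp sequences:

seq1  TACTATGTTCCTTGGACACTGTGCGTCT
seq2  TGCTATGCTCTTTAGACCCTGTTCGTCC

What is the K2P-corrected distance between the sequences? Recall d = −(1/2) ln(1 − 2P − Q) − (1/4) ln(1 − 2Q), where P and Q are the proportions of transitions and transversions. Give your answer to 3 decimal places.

0.318

Of 28 sites, 5 differences are transitions and 2 are transversions, so P = 5/28 ≈ 0.178571 and Q = 2/28 ≈ 0.071429.
Under the Kimura two-parameter model, d = −½ ln(1 − 2P − Q) − ¼ ln(1 − 2Q).
1 − 2P − Q = 0.571429, giving −½ ln(0.571429) = 0.279808.
1 − 2Q = 0.857142, giving −¼ ln(0.857142) = 0.038538.
d = 0.279808 + 0.038538 = 0.318346.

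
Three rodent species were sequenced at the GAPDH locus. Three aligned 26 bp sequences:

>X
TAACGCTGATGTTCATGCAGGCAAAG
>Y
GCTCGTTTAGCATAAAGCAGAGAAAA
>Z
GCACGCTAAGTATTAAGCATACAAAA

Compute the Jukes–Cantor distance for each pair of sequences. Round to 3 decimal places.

X–Y: 13/26 sites differ → p = 0.5, d = −0.75 ln(1 − 0.666667) = 0.823960 ≈ 0.824.
X–Z: 11/26 sites differ → p ≈ 0.423077, d = −0.75 ln(1 − 0.564103) = 0.622762 ≈ 0.623.
Y–Z: 7/26 sites differ → p ≈ 0.269231, d = −0.75 ln(1 − 0.358975) = 0.333515 ≈ 0.334.

d(X,Y) = 0.824, d(X,Z) = 0.623, d(Y,Z) = 0.334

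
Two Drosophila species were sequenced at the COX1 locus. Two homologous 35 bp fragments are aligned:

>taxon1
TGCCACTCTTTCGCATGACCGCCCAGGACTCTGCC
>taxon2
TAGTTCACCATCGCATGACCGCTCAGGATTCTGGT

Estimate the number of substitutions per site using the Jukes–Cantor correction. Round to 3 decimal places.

0.407

The sequences differ at 11 of 35 sites, so p = 11/35 ≈ 0.314286.
d = −(3/4) ln(1 − 4p/3) = −0.75 ln(1 − 0.419048) = −0.75 ln(0.580952)
  = −0.75 × (-0.543087) = 0.407315 substitutions/site.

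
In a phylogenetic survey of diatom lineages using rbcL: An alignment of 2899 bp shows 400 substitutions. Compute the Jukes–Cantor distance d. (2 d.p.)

0.15

p = 400/2899 ≈ 0.137979.
d = −(3/4) ln(1 − 4p/3) = −0.75 ln(1 − 0.183972) = −0.75 ln(0.816028)
  = −0.75 × (-0.203307) = 0.152480 substitutions/site.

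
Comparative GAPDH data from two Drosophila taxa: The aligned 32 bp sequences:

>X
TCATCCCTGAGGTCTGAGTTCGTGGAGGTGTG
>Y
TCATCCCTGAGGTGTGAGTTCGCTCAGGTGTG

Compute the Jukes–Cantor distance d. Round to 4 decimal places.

0.1367

The sequences differ at 4 of 32 sites (14, 23, 24, 25), so p = 4/32 = 0.125.
d = −(3/4) ln(1 − 4p/3) = −0.75 ln(1 − 0.166667) = −0.75 ln(0.833333)
  = −0.75 × (-0.182322) = 0.136742 substitutions/site.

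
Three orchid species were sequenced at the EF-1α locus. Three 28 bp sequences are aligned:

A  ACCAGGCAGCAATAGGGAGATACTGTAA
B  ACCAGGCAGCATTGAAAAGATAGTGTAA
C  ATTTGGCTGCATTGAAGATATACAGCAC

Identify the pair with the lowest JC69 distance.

A and B

A–B: 6/28 differ, p = 0.214, d = 0.252.
A–C: 12/28 differ, p = 0.429, d = 0.635.
B–C: 10/28 differ, p = 0.357, d = 0.485.
The smallest distance is between A and B.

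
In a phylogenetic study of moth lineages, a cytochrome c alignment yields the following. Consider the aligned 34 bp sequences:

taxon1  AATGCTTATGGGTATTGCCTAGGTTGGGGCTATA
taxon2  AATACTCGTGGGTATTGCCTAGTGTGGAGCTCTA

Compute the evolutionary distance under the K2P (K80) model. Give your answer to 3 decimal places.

0.244

Of 34 sites, 4 differences are transitions and 3 are transversions, so P = 4/34 ≈ 0.117647 and Q = 3/34 ≈ 0.088235.
Under the Kimura two-parameter model, d = −½ ln(1 − 2P − Q) − ¼ ln(1 − 2Q).
1 − 2P − Q = 0.676471, giving −½ ln(0.676471) = 0.195433.
1 − 2Q = 0.82353, giving −¼ ln(0.82353) = 0.048539.
d = 0.195433 + 0.048539 = 0.243972.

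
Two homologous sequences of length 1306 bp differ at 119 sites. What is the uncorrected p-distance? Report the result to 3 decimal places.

0.091

p = 119/1306 = 0.091117… ≈ 0.091 (to 3 d.p.).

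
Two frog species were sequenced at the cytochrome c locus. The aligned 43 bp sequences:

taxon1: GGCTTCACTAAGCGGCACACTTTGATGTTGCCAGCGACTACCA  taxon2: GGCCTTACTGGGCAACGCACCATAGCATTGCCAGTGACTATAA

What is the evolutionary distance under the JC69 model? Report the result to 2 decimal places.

The sequences differ at 16 of 43 sites, so p = 16/43 ≈ 0.372093.
d = −(3/4) ln(1 − 4p/3) = −0.75 ln(1 − 0.496124) = −0.75 ln(0.503876)
  = −0.75 × (-0.685425) = 0.514069 substitutions/site.

0.51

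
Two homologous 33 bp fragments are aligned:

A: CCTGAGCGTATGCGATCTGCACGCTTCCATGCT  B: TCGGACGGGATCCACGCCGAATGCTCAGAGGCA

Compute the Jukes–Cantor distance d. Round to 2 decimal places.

The sequences differ at 17 of 33 sites, so p = 17/33 ≈ 0.515152.
d = −(3/4) ln(1 − 4p/3) = −0.75 ln(1 − 0.686869) = −0.75 ln(0.313131)
  = −0.75 × (-1.161134) = 0.870851 substitutions/site.

0.87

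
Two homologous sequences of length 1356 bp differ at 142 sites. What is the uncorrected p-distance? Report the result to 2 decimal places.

0.10

p = 142/1356 = 0.104719… ≈ 0.10 (to 2 d.p.).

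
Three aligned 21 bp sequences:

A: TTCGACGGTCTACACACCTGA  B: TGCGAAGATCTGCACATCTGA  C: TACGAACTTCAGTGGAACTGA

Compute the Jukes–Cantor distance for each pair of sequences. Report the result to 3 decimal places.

A–B: 5/21 sites differ → p ≈ 0.238095, d = −0.75 ln(1 − 0.31746) = 0.286451 ≈ 0.286.
A–C: 10/21 sites differ → p ≈ 0.47619, d = −0.75 ln(1 − 0.63492) = 0.755729 ≈ 0.756.
B–C: 8/21 sites differ → p ≈ 0.380952, d = −0.75 ln(1 − 0.507936) = 0.531860 ≈ 0.532.

d(A,B) = 0.286, d(A,C) = 0.756, d(B,C) = 0.532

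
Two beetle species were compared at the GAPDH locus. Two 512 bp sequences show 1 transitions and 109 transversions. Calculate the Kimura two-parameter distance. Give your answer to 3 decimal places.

P = 1/512 ≈ 0.001953 and Q = 109/512 ≈ 0.212891.
Under the Kimura two-parameter model, d = −½ ln(1 − 2P − Q) − ¼ ln(1 − 2Q).
1 − 2P − Q = 0.783203, giving −½ ln(0.783203) = 0.122182.
1 − 2Q = 0.574218, giving −¼ ln(0.574218) = 0.138687.
d = 0.122182 + 0.138687 = 0.260869.

0.261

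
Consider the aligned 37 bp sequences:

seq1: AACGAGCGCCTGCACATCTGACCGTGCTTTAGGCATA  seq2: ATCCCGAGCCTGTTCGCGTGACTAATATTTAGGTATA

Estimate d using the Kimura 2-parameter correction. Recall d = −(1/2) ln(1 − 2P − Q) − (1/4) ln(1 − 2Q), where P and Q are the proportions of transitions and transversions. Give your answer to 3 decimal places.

Of 37 sites, 6 differences are transitions and 9 are transversions, so P = 6/37 ≈ 0.162162 and Q = 9/37 ≈ 0.243243.
Under the Kimura two-parameter model, d = −½ ln(1 − 2P − Q) − ¼ ln(1 − 2Q).
1 − 2P − Q = 0.432433, giving −½ ln(0.432433) = 0.419164.
1 − 2Q = 0.513514, giving −¼ ln(0.513514) = 0.166619.
d = 0.419164 + 0.166619 = 0.585783.

0.586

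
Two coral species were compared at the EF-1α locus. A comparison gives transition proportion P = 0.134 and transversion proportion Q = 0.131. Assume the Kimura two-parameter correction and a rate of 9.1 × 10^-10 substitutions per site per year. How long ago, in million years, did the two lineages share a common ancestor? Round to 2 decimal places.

Under the Kimura two-parameter model, d = −½ ln(1 − 2P − Q) − ¼ ln(1 − 2Q).
1 − 2P − Q = 0.601, giving −½ ln(0.601) = 0.254580.
1 − 2Q = 0.738, giving −¼ ln(0.738) = 0.075953.
d = 0.254580 + 0.075953 = 0.330533.
Under a molecular clock d = 2μt, so t = d/(2μ) = 0.330533 / (2 × 9.1 × 10^-10) = 181.61 million years.

181.61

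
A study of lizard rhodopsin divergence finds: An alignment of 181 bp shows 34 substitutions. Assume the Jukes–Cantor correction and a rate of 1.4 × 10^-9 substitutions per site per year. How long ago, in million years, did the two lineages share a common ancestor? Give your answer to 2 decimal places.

77.22

p = 34/181 ≈ 0.187845.
d = −(3/4) ln(1 − 4p/3) = −0.75 ln(1 − 0.25046) = −0.75 ln(0.74954)
  = −0.75 × (-0.288296) = 0.216222 substitutions/site.
Under a molecular clock d = 2μt, so t = d/(2μ) = 0.216222 / (2 × 1.4 × 10^-9) = 77.22 million years.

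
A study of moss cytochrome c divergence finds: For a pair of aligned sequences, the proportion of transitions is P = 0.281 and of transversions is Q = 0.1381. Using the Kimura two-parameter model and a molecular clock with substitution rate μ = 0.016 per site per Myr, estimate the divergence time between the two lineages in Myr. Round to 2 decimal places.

21.34

Under the Kimura two-parameter model, d = −½ ln(1 − 2P − Q) − ¼ ln(1 − 2Q).
1 − 2P − Q = 0.2999, giving −½ ln(0.2999) = 0.602153.
1 − 2Q = 0.7238, giving −¼ ln(0.7238) = 0.080810.
d = 0.602153 + 0.080810 = 0.682963.
Under a molecular clock d = 2μt, so t = d/(2μ) = 0.682963 / (2 × 0.016) = 21.34 Myr.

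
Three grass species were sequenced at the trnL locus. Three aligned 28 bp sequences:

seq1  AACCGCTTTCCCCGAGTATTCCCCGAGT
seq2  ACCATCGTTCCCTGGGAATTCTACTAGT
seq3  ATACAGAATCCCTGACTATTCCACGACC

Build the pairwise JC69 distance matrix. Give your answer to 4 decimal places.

seq1–seq2: 10/28 sites differ → p ≈ 0.357143, d = −0.75 ln(1 − 0.476191) = 0.484971 ≈ 0.4850.
seq1–seq3: 11/28 sites differ → p ≈ 0.392857, d = −0.75 ln(1 − 0.523809) = 0.556452 ≈ 0.5565.
seq2–seq3: 14/28 sites differ → p = 0.5, d = −0.75 ln(1 − 0.666667) = 0.823960 ≈ 0.8240.

d(seq1,seq2) = 0.4850, d(seq1,seq3) = 0.5565, d(seq2,seq3) = 0.8240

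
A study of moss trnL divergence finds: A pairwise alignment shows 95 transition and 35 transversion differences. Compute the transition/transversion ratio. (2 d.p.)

2.71

R = 95/35 = 2.714285… ≈ 2.71 (to 2 d.p.).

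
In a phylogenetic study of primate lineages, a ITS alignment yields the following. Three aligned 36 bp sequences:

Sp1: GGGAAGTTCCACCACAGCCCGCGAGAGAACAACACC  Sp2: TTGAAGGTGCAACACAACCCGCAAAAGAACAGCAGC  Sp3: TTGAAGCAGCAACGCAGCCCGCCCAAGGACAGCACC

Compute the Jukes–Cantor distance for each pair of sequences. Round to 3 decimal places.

d(Sp1,Sp2) = 0.347, d(Sp1,Sp3) = 0.441, d(Sp2,Sp3) = 0.264

Sp1–Sp2: 10/36 sites differ → p ≈ 0.277778, d = −0.75 ln(1 − 0.370371) = 0.346968 ≈ 0.347.
Sp1–Sp3: 12/36 sites differ → p ≈ 0.333333, d = −0.75 ln(1 − 0.444444) = 0.440839 ≈ 0.441.
Sp2–Sp3: 8/36 sites differ → p ≈ 0.222222, d = −0.75 ln(1 − 0.296296) = 0.263548 ≈ 0.264.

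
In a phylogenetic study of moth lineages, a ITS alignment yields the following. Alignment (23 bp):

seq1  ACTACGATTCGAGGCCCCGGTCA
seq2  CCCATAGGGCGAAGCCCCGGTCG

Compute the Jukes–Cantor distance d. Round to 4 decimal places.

0.5532

The sequences differ at 9 of 23 sites (1, 3, 5, 6, 7, 8, 9, 13, 23), so p = 9/23 ≈ 0.391304.
d = −(3/4) ln(1 − 4p/3) = −0.75 ln(1 − 0.521739) = −0.75 ln(0.478261)
  = −0.75 × (-0.737599) = 0.553199 substitutions/site.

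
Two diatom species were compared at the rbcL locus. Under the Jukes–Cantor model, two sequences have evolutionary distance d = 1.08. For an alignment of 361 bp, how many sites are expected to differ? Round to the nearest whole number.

207

Invert JC69: p = (3/4)(1 − e^(−4d/3)) = 0.75 × (1 − e^(-1.44)) = 0.75 × (1 − 0.236928) = 0.572304.
Expected differing sites = pL ≈ 0.572304 × 361 = 206.601744 ≈ 207.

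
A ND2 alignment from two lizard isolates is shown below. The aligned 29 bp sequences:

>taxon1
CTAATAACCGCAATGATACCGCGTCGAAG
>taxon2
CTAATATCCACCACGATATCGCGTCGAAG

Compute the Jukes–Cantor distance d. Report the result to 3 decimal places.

The sequences differ at 5 of 29 sites (7, 10, 12, 14, 19), so p = 5/29 ≈ 0.172414.
d = −(3/4) ln(1 − 4p/3) = −0.75 ln(1 − 0.229885) = −0.75 ln(0.770115)
  = −0.75 × (-0.261215) = 0.195911 substitutions/site.

0.196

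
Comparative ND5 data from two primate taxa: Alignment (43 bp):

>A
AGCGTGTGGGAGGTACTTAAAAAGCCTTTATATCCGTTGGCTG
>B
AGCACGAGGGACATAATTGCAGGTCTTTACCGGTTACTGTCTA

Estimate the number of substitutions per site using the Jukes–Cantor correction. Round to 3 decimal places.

0.937

The sequences differ at 23 of 43 sites, so p = 23/43 ≈ 0.534884.
d = −(3/4) ln(1 − 4p/3) = −0.75 ln(1 − 0.713179) = −0.75 ln(0.286821)
  = −0.75 × (-1.248897) = 0.936673 substitutions/site.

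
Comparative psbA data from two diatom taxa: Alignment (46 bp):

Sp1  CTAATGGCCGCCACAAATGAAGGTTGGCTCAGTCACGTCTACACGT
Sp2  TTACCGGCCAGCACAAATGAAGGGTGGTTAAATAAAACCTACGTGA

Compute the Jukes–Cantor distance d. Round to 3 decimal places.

The sequences differ at 16 of 46 sites, so p = 16/46 ≈ 0.347826.
d = −(3/4) ln(1 − 4p/3) = −0.75 ln(1 − 0.463768) = −0.75 ln(0.536232)
  = −0.75 × (-0.623188) = 0.467391 substitutions/site.

0.467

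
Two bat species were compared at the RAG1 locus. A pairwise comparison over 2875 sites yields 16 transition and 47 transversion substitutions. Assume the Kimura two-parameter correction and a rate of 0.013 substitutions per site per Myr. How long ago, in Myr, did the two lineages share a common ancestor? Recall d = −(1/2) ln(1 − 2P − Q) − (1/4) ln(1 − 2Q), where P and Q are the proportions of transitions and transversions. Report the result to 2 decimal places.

P = 16/2875 ≈ 0.005565 and Q = 47/2875 ≈ 0.016348.
Under the Kimura two-parameter model, d = −½ ln(1 − 2P − Q) − ¼ ln(1 − 2Q).
1 − 2P − Q = 0.972522, giving −½ ln(0.972522) = 0.013931.
1 − 2Q = 0.967304, giving −¼ ln(0.967304) = 0.008311.
d = 0.013931 + 0.008311 = 0.022242.
Under a molecular clock d = 2μt, so t = d/(2μ) = 0.022242 / (2 × 0.013) = 0.86 Myr.

0.86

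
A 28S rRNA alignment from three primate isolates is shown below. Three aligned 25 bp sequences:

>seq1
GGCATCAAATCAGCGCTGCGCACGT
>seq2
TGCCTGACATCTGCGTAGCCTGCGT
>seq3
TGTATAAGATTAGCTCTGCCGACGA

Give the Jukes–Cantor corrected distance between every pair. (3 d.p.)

d(seq1,seq2) = 0.572, d(seq1,seq3) = 0.490, d(seq2,seq3) = 0.766

seq1–seq2: 10/25 sites differ → p = 0.4, d = −0.75 ln(1 − 0.533333) = 0.571605 ≈ 0.572.
seq1–seq3: 9/25 sites differ → p = 0.36, d = −0.75 ln(1 − 0.48) = 0.490445 ≈ 0.490.
seq2–seq3: 12/25 sites differ → p = 0.48, d = −0.75 ln(1 − 0.64) = 0.766238 ≈ 0.766.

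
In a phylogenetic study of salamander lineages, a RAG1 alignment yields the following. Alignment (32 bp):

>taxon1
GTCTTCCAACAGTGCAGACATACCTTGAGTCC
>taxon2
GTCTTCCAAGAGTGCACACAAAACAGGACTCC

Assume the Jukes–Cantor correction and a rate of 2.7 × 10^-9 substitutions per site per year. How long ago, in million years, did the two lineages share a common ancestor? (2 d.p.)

47.89

The sequences differ at 7 of 32 sites (10, 17, 21, 23, 25, 26, 29), so p = 7/32 = 0.21875.
d = −(3/4) ln(1 − 4p/3) = −0.75 ln(1 − 0.291667) = −0.75 ln(0.708333)
  = −0.75 × (-0.344841) = 0.258631 substitutions/site.
Under a molecular clock d = 2μt, so t = d/(2μ) = 0.258631 / (2 × 2.7 × 10^-9) = 47.89 million years.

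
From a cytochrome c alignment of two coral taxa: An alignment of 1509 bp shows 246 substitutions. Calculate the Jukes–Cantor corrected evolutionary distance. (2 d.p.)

p = 246/1509 ≈ 0.163022.
d = −(3/4) ln(1 − 4p/3) = −0.75 ln(1 − 0.217363) = −0.75 ln(0.782637)
  = −0.75 × (-0.245086) = 0.183815 substitutions/site.

0.18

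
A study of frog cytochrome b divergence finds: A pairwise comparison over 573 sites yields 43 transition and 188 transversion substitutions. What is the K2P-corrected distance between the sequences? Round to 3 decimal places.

P = 43/573 ≈ 0.075044 and Q = 188/573 ≈ 0.328098.
Under the Kimura two-parameter model, d = −½ ln(1 − 2P − Q) − ¼ ln(1 − 2Q).
1 − 2P − Q = 0.521814, giving −½ ln(0.521814) = 0.325222.
1 − 2Q = 0.343804, giving −¼ ln(0.343804) = 0.266921.
d = 0.325222 + 0.266921 = 0.592143.

0.592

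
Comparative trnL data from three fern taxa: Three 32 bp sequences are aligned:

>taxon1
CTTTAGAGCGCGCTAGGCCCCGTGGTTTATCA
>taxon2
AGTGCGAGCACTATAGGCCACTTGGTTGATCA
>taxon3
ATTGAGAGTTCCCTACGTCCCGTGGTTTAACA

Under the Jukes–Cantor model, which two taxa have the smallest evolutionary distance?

taxon1 and taxon3

taxon1–taxon2: 10/32 differ, p = 0.313, d = 0.404.
taxon1–taxon3: 8/32 differ, p = 0.250, d = 0.304.
taxon2–taxon3: 12/32 differ, p = 0.375, d = 0.520.
The smallest distance is between taxon1 and taxon3.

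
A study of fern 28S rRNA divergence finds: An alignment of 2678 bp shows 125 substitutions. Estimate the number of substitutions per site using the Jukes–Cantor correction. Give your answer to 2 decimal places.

p = 125/2678 ≈ 0.046677.
d = −(3/4) ln(1 − 4p/3) = −0.75 ln(1 − 0.062236) = −0.75 ln(0.937764)
  = −0.75 × (-0.064257) = 0.048193 substitutions/site.

0.05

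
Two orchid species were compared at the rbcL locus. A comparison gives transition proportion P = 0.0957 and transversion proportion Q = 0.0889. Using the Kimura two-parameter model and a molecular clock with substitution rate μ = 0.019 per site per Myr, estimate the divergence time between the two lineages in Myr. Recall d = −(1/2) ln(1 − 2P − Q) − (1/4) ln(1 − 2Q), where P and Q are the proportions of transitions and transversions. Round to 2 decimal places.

Under the Kimura two-parameter model, d = −½ ln(1 − 2P − Q) − ¼ ln(1 − 2Q).
1 − 2P − Q = 0.7197, giving −½ ln(0.7197) = 0.164460.
1 − 2Q = 0.8222, giving −¼ ln(0.8222) = 0.048943.
d = 0.164460 + 0.048943 = 0.213403.
Under a molecular clock d = 2μt, so t = d/(2μ) = 0.213403 / (2 × 0.019) = 5.62 Myr.

5.62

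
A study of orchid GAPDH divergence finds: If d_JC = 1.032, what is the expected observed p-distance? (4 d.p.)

0.5606

p = (3/4)(1 − e^(−4d/3)) = 0.75 × (1 − e^(-1.376)) = 0.75 × (1 − 0.252587) = 0.560560.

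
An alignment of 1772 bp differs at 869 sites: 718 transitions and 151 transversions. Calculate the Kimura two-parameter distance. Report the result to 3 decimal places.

1.176

P = 718/1772 ≈ 0.405192 and Q = 151/1772 ≈ 0.085214.
Under the Kimura two-parameter model, d = −½ ln(1 − 2P − Q) − ¼ ln(1 − 2Q).
1 − 2P − Q = 0.104402, giving −½ ln(0.104402) = 1.129753.
1 − 2Q = 0.829572, giving −¼ ln(0.829572) = 0.046711.
d = 1.129753 + 0.046711 = 1.176464.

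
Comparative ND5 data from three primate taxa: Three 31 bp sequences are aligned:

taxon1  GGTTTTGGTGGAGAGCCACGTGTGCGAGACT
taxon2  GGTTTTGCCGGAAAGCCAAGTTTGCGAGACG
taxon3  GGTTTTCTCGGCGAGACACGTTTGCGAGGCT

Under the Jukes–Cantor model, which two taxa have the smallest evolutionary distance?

taxon1 and taxon2

taxon1–taxon2: 6/31 differ, p = 0.194, d = 0.224.
taxon1–taxon3: 7/31 differ, p = 0.226, d = 0.269.
taxon2–taxon3: 8/31 differ, p = 0.258, d = 0.316.
The smallest distance is between taxon1 and taxon2.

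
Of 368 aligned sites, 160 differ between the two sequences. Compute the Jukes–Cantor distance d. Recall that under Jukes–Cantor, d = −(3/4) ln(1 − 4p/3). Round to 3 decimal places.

p = 160/368 ≈ 0.434783.
d = −(3/4) ln(1 − 4p/3) = −0.75 ln(1 − 0.579711) = −0.75 ln(0.420289)
  = −0.75 × (-0.866813) = 0.650110 substitutions/site.

0.650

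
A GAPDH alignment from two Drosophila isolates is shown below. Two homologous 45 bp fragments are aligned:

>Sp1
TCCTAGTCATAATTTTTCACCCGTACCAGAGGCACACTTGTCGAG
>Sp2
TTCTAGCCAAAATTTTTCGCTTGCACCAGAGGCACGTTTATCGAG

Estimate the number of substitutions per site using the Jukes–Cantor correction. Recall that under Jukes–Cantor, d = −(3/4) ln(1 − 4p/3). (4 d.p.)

The sequences differ at 10 of 45 sites (2, 7, 10, 19, 21, 22, 24, 36, 37, 40), so p = 10/45 ≈ 0.222222.
d = −(3/4) ln(1 − 4p/3) = −0.75 ln(1 − 0.296296) = −0.75 ln(0.703704)
  = −0.75 × (-0.351397) = 0.263548 substitutions/site.

0.2635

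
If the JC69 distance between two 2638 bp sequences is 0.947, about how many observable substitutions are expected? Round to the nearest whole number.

1419

Invert JC69: p = (3/4)(1 − e^(−4d/3)) = 0.75 × (1 − e^(-1.262667)) = 0.75 × (1 − 0.282899) = 0.537826.
Expected differing sites = pL ≈ 0.537826 × 2638 = 1418.784988 ≈ 1419.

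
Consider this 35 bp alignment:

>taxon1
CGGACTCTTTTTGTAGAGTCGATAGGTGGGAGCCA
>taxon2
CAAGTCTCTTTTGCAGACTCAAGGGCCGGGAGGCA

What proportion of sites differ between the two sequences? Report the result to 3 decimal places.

0.429

The sequences differ at 15 of 35 positions.
p = 15/35 = 0.428571… ≈ 0.429 (to 3 d.p.).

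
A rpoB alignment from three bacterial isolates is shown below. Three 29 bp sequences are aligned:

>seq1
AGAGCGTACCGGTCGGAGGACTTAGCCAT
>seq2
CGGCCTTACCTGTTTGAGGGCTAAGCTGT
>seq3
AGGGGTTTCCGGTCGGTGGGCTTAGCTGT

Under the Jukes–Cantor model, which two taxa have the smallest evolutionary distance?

seq1 and seq3

seq1–seq2: 11/29 differ, p = 0.379, d = 0.529.
seq1–seq3: 8/29 differ, p = 0.276, d = 0.344.
seq2–seq3: 9/29 differ, p = 0.310, d = 0.401.
The smallest distance is between seq1 and seq3.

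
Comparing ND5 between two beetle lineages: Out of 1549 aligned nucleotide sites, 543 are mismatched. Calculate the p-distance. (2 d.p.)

p = 543/1549 = 0.350548… ≈ 0.35 (to 2 d.p.).

0.35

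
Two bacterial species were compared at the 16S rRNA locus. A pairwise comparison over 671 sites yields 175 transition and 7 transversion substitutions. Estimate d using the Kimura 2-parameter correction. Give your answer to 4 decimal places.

P = 175/671 ≈ 0.260805 and Q = 7/671 ≈ 0.010432.
Under the Kimura two-parameter model, d = −½ ln(1 − 2P − Q) − ¼ ln(1 − 2Q).
1 − 2P − Q = 0.467958, giving −½ ln(0.467958) = 0.379688.
1 − 2Q = 0.979136, giving −¼ ln(0.979136) = 0.005271.
d = 0.379688 + 0.005271 = 0.384959.

0.3850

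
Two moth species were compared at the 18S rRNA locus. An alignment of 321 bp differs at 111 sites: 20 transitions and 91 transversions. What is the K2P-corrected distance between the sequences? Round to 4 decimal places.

P = 20/321 ≈ 0.062305 and Q = 91/321 ≈ 0.283489.
Under the Kimura two-parameter model, d = −½ ln(1 − 2P − Q) − ¼ ln(1 − 2Q).
1 − 2P − Q = 0.591901, giving −½ ln(0.591901) = 0.262208.
1 − 2Q = 0.433022, giving −¼ ln(0.433022) = 0.209242.
d = 0.262208 + 0.209242 = 0.471450.

0.4715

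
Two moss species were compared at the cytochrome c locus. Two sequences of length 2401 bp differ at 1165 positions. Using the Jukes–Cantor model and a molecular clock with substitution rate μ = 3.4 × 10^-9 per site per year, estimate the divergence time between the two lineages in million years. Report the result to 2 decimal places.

p = 1165/2401 ≈ 0.485214.
d = −(3/4) ln(1 − 4p/3) = −0.75 ln(1 − 0.646952) = −0.75 ln(0.353048)
  = −0.75 × (-1.041151) = 0.780863 substitutions/site.
Under a molecular clock d = 2μt, so t = d/(2μ) = 0.780863 / (2 × 3.4 × 10^-9) = 114.83 million years.

114.83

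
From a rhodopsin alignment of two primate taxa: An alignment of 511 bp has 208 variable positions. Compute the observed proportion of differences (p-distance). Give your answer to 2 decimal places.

0.41

p = 208/511 = 0.407045… ≈ 0.41 (to 2 d.p.).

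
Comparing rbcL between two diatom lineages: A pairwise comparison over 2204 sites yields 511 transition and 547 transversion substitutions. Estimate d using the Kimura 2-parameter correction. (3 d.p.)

P = 511/2204 ≈ 0.231851 and Q = 547/2204 ≈ 0.248185.
Under the Kimura two-parameter model, d = −½ ln(1 − 2P − Q) − ¼ ln(1 − 2Q).
1 − 2P − Q = 0.288113, giving −½ ln(0.288113) = 0.622201.
1 − 2Q = 0.50363, giving −¼ ln(0.50363) = 0.171478.
d = 0.622201 + 0.171478 = 0.793679.

0.794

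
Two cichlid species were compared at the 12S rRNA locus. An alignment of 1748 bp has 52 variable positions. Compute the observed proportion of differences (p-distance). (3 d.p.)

p = 52/1748 = 0.029748… ≈ 0.030 (to 3 d.p.).

0.030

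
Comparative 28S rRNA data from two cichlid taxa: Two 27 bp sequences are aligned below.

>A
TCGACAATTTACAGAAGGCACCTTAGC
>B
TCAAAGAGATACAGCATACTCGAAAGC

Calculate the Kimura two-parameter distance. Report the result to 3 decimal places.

0.680

Of 27 sites, 3 differences are transitions and 9 are transversions, so P = 3/27 ≈ 0.111111 and Q = 9/27 ≈ 0.333333.
Under the Kimura two-parameter model, d = −½ ln(1 − 2P − Q) − ¼ ln(1 − 2Q).
1 − 2P − Q = 0.444445, giving −½ ln(0.444445) = 0.405464.
1 − 2Q = 0.333334, giving −¼ ln(0.333334) = 0.274653.
d = 0.405464 + 0.274653 = 0.680117.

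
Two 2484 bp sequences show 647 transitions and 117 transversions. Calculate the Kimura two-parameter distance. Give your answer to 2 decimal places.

P = 647/2484 ≈ 0.260467 and Q = 117/2484 ≈ 0.047101.
Under the Kimura two-parameter model, d = −½ ln(1 − 2P − Q) − ¼ ln(1 − 2Q).
1 − 2P − Q = 0.431965, giving −½ ln(0.431965) = 0.419705.
1 − 2Q = 0.905798, giving −¼ ln(0.905798) = 0.024735.
d = 0.419705 + 0.024735 = 0.444440.

0.44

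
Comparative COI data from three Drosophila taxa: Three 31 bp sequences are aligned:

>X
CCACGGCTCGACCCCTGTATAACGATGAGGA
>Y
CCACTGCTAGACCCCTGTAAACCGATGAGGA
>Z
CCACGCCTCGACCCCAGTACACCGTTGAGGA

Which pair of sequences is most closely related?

X–Y: 4/31 differ, p = 0.129, d = 0.142.
X–Z: 5/31 differ, p = 0.161, d = 0.182.
Y–Z: 6/31 differ, p = 0.194, d = 0.224.
The smallest distance is between X and Y.

X and Y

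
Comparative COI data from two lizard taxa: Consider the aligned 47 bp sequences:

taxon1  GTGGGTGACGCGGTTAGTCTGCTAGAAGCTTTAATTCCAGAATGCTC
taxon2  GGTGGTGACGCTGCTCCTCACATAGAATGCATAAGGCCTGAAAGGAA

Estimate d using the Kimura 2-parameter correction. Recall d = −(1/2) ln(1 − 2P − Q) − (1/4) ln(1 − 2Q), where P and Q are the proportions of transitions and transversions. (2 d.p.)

0.68

Of 47 sites, 2 differences are transitions and 18 are transversions, so P = 2/47 ≈ 0.042553 and Q = 18/47 ≈ 0.382979.
Under the Kimura two-parameter model, d = −½ ln(1 − 2P − Q) − ¼ ln(1 − 2Q).
1 − 2P − Q = 0.531915, giving −½ ln(0.531915) = 0.315636.
1 − 2Q = 0.234042, giving −¼ ln(0.234042) = 0.363064.
d = 0.315636 + 0.363064 = 0.678700.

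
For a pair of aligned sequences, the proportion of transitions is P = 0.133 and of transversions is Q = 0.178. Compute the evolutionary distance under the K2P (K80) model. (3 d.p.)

0.404

Under the Kimura two-parameter model, d = −½ ln(1 − 2P − Q) − ¼ ln(1 − 2Q).
1 − 2P − Q = 0.556, giving −½ ln(0.556) = 0.293493.
1 − 2Q = 0.644, giving −¼ ln(0.644) = 0.110014.
d = 0.293493 + 0.110014 = 0.403507.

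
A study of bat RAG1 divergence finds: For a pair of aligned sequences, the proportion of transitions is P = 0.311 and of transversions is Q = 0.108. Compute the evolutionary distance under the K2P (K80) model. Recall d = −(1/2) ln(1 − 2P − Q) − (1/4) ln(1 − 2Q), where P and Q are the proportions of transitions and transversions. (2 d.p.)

Under the Kimura two-parameter model, d = −½ ln(1 − 2P − Q) − ¼ ln(1 − 2Q).
1 − 2P − Q = 0.27, giving −½ ln(0.27) = 0.654667.
1 − 2Q = 0.784, giving −¼ ln(0.784) = 0.060837.
d = 0.654667 + 0.060837 = 0.715504.

0.72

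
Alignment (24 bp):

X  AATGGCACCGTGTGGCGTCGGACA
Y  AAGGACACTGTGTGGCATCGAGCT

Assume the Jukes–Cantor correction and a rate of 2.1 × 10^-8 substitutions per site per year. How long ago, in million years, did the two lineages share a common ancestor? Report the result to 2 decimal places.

The sequences differ at 7 of 24 sites (3, 5, 9, 17, 21, 22, 24), so p = 7/24 ≈ 0.291667.
d = −(3/4) ln(1 − 4p/3) = −0.75 ln(1 − 0.388889) = −0.75 ln(0.611111)
  = −0.75 × (-0.492477) = 0.369358 substitutions/site.
Under a molecular clock d = 2μt, so t = d/(2μ) = 0.369358 / (2 × 2.1 × 10^-8) = 8.79 million years.

8.79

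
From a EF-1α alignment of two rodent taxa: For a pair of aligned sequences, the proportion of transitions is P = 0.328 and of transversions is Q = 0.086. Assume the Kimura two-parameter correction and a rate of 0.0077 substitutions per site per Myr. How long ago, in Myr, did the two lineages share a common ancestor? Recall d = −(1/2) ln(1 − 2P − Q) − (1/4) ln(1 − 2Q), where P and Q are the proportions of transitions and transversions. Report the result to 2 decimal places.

Under the Kimura two-parameter model, d = −½ ln(1 − 2P − Q) − ¼ ln(1 − 2Q).
1 − 2P − Q = 0.258, giving −½ ln(0.258) = 0.677398.
1 − 2Q = 0.828, giving −¼ ln(0.828) = 0.047186.
d = 0.677398 + 0.047186 = 0.724584.
Under a molecular clock d = 2μt, so t = d/(2μ) = 0.724584 / (2 × 0.0077) = 47.05 Myr.

47.05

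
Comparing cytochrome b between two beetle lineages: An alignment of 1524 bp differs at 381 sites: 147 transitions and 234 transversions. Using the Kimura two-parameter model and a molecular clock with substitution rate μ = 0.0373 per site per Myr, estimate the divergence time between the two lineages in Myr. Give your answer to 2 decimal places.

4.08

P = 147/1524 ≈ 0.096457 and Q = 234/1524 ≈ 0.153543.
Under the Kimura two-parameter model, d = −½ ln(1 − 2P − Q) − ¼ ln(1 − 2Q).
1 − 2P − Q = 0.653543, giving −½ ln(0.653543) = 0.212673.
1 − 2Q = 0.692914, giving −¼ ln(0.692914) = 0.091712.
d = 0.212673 + 0.091712 = 0.304385.
Under a molecular clock d = 2μt, so t = d/(2μ) = 0.304385 / (2 × 0.0373) = 4.08 Myr.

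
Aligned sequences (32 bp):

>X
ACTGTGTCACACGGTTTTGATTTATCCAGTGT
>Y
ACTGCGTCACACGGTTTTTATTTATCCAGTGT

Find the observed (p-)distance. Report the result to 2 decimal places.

The sequences differ at 2 of 32 positions (sites 5, 19).
p = 2/32 = 0.0625 ≈ 0.06 (to 2 d.p.).

0.06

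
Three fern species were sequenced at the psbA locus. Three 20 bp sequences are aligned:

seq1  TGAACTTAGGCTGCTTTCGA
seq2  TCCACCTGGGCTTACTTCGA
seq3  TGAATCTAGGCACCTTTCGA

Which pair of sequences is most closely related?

seq1–seq2: 7/20 differ, p = 0.350, d = 0.471.
seq1–seq3: 4/20 differ, p = 0.200, d = 0.233.
seq2–seq3: 8/20 differ, p = 0.400, d = 0.572.
The smallest distance is between seq1 and seq3.

seq1 and seq3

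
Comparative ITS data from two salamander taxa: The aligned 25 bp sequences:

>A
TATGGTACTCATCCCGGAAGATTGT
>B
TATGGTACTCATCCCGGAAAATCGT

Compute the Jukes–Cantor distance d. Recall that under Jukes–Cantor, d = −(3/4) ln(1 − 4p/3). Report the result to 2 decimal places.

The sequences differ at 2 of 25 sites (20, 23), so p = 2/25 = 0.08.
d = −(3/4) ln(1 − 4p/3) = −0.75 ln(1 − 0.106667) = −0.75 ln(0.893333)
  = −0.75 × (-0.112796) = 0.084597 substitutions/site.

0.08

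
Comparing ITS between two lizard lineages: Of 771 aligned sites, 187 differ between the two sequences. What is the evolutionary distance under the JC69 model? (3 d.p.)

0.293

p = 187/771 ≈ 0.242542.
d = −(3/4) ln(1 − 4p/3) = −0.75 ln(1 − 0.323389) = −0.75 ln(0.676611)
  = −0.75 × (-0.390659) = 0.292994 substitutions/site.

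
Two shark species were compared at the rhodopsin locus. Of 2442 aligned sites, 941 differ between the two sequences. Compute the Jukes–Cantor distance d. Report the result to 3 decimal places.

0.541

p = 941/2442 ≈ 0.38534.
d = −(3/4) ln(1 − 4p/3) = −0.75 ln(1 − 0.513787) = −0.75 ln(0.486213)
  = −0.75 × (-0.721108) = 0.540831 substitutions/site.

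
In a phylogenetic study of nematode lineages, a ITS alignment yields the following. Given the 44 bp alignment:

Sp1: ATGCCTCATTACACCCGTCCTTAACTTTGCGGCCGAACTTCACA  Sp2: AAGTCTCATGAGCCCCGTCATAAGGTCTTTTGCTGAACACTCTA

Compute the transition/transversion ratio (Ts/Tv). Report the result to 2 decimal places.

Transitions are A↔G and C↔T; transversions are all other mismatches.
Transitions: 8. Transversions: 11.
R = 8/11 = 0.727272… ≈ 0.73 (to 2 d.p.).

0.73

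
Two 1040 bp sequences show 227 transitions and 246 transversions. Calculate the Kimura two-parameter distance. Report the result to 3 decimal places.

P = 227/1040 ≈ 0.218269 and Q = 246/1040 ≈ 0.236538.
Under the Kimura two-parameter model, d = −½ ln(1 − 2P − Q) − ¼ ln(1 − 2Q).
1 − 2P − Q = 0.326924, giving −½ ln(0.326924) = 0.559014.
1 − 2Q = 0.526924, giving −¼ ln(0.526924) = 0.160175.
d = 0.559014 + 0.160175 = 0.719189.

0.719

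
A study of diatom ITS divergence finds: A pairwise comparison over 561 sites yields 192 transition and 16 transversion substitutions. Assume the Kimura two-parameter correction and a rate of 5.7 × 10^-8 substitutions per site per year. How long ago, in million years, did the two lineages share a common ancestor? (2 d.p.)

P = 192/561 ≈ 0.342246 and Q = 16/561 ≈ 0.02852.
Under the Kimura two-parameter model, d = −½ ln(1 − 2P − Q) − ¼ ln(1 − 2Q).
1 − 2P − Q = 0.286988, giving −½ ln(0.286988) = 0.624157.
1 − 2Q = 0.94296, giving −¼ ln(0.94296) = 0.014683.
d = 0.624157 + 0.014683 = 0.638840.
Under a molecular clock d = 2μt, so t = d/(2μ) = 0.638840 / (2 × 5.7 × 10^-8) = 5.60 million years.

5.60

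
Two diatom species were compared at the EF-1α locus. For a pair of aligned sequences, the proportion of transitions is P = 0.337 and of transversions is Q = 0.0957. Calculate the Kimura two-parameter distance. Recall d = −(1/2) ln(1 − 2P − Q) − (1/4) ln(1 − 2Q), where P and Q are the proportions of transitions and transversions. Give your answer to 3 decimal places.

0.787

Under the Kimura two-parameter model, d = −½ ln(1 − 2P − Q) − ¼ ln(1 − 2Q).
1 − 2P − Q = 0.2303, giving −½ ln(0.2303) = 0.734186.
1 − 2Q = 0.8086, giving −¼ ln(0.8086) = 0.053113.
d = 0.734186 + 0.053113 = 0.787299.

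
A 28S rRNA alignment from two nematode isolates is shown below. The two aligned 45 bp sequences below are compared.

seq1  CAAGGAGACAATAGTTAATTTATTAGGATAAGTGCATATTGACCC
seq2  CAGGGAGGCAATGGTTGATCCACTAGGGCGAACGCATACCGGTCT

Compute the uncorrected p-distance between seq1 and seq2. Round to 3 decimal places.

The sequences differ at 17 of 45 positions.
p = 17/45 = 0.377777… ≈ 0.378 (to 3 d.p.).

0.378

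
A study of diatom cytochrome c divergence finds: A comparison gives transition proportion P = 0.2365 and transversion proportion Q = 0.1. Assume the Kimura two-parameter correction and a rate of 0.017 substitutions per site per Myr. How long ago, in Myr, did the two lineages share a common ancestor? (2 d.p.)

Under the Kimura two-parameter model, d = −½ ln(1 − 2P − Q) − ¼ ln(1 − 2Q).
1 − 2P − Q = 0.427, giving −½ ln(0.427) = 0.425486.
1 − 2Q = 0.8, giving −¼ ln(0.8) = 0.055786.
d = 0.425486 + 0.055786 = 0.481272.
Under a molecular clock d = 2μt, so t = d/(2μ) = 0.481272 / (2 × 0.017) = 14.16 Myr.

14.16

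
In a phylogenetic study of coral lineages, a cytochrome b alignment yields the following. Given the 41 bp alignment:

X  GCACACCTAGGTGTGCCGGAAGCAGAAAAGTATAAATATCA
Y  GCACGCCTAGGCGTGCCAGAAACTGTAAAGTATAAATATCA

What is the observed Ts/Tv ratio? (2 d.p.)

Transitions are A↔G and C↔T; transversions are all other mismatches.
Transitions: 4. Transversions: 2.
R = 4/2 = 2.00.

2.00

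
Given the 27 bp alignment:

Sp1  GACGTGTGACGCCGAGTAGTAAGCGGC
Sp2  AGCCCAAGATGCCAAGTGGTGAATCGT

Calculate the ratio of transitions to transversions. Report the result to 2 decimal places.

3.67

Transitions are A↔G and C↔T; transversions are all other mismatches.
Transitions: 11. Transversions: 3.
R = 11/3 = 3.666666… ≈ 3.67 (to 2 d.p.).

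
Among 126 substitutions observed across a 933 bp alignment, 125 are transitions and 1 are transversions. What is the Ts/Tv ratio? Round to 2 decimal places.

R = 125/1 = 125.00.

125.00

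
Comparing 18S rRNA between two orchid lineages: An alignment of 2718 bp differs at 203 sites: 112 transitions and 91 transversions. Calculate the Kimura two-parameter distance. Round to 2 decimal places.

P = 112/2718 ≈ 0.041207 and Q = 91/2718 ≈ 0.033481.
Under the Kimura two-parameter model, d = −½ ln(1 − 2P − Q) − ¼ ln(1 − 2Q).
1 − 2P − Q = 0.884105, giving −½ ln(0.884105) = 0.061590.
1 − 2Q = 0.933038, giving −¼ ln(0.933038) = 0.017327.
d = 0.061590 + 0.017327 = 0.078917.

0.08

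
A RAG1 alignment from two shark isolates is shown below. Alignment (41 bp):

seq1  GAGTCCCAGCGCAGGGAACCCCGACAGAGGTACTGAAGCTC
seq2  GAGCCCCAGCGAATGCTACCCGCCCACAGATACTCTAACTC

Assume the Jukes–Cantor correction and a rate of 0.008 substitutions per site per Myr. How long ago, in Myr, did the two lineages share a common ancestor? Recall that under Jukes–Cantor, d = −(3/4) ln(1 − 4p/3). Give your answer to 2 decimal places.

The sequences differ at 13 of 41 sites, so p = 13/41 ≈ 0.317073.
d = −(3/4) ln(1 − 4p/3) = −0.75 ln(1 − 0.422764) = −0.75 ln(0.577236)
  = −0.75 × (-0.549504) = 0.412128 substitutions/site.
Under a molecular clock d = 2μt, so t = d/(2μ) = 0.412128 / (2 × 0.008) = 25.76 Myr.

25.76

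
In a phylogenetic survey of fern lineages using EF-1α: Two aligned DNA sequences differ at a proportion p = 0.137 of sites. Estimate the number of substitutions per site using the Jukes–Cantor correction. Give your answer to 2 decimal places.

d = −(3/4) ln(1 − 4p/3) = −0.75 ln(1 − 0.182667) = −0.75 ln(0.817333)
  = −0.75 × (-0.201709) = 0.151282 substitutions/site.

0.15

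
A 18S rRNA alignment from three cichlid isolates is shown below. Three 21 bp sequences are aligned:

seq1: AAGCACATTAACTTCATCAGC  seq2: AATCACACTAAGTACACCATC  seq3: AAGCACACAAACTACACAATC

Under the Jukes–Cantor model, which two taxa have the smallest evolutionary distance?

seq1–seq2: 6/21 differ, p = 0.286, d = 0.360.
seq1–seq3: 6/21 differ, p = 0.286, d = 0.360.
seq2–seq3: 4/21 differ, p = 0.190, d = 0.220.
The smallest distance is between seq2 and seq3.

seq2 and seq3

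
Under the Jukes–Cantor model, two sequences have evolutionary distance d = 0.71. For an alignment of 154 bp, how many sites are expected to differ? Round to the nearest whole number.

71

Invert JC69: p = (3/4)(1 − e^(−4d/3)) = 0.75 × (1 − e^(-0.946667)) = 0.75 × (1 − 0.388032) = 0.458976.
Expected differing sites = pL ≈ 0.458976 × 154 = 70.682304 ≈ 71.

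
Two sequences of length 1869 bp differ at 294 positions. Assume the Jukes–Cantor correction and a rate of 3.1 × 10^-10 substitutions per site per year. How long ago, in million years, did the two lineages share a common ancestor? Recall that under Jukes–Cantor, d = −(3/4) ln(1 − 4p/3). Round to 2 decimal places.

284.75

p = 294/1869 ≈ 0.157303.
d = −(3/4) ln(1 − 4p/3) = −0.75 ln(1 − 0.209737) = −0.75 ln(0.790263)
  = −0.75 × (-0.235389) = 0.176542 substitutions/site.
Under a molecular clock d = 2μt, so t = d/(2μ) = 0.176542 / (2 × 3.1 × 10^-10) = 284.75 million years.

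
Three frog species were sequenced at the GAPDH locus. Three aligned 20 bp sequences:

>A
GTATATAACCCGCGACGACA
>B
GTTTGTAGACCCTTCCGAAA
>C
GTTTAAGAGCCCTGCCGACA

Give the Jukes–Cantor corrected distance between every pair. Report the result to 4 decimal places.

d(A,B) = 0.6872, d(A,C) = 0.4715, d(B,C) = 0.4715

A–B: 9/20 sites differ → p = 0.45, d = −0.75 ln(1 − 0.6) = 0.687218 ≈ 0.6872.
A–C: 7/20 sites differ → p = 0.35, d = −0.75 ln(1 − 0.466667) = 0.471457 ≈ 0.4715.
B–C: 7/20 sites differ → p = 0.35, d = −0.75 ln(1 − 0.466667) = 0.471457 ≈ 0.4715.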